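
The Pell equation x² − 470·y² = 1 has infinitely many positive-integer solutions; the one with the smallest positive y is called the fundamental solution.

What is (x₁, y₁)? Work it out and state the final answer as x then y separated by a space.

d=470: √d = [21; 1,2,8,2,1,42] (ℓ=6, even), read p_5/q_5
a_0=21:  p_0=21·1+0=21,  q_0=21·0+1=1
…
a_4=2:  p_4=2·542+65=1149,  q_4=2·25+3=53
a_5=1:  p_5=1·1149+542=1691,  q_5=1·53+25=78
→ (1691, 78).  Check: 1691²=2859481, 470·78²=2859480, difference 1.

1691 78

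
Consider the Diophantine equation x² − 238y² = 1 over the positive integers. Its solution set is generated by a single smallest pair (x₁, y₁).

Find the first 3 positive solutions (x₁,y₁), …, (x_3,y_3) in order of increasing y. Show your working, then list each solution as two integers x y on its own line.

11663 756
272051137 17634456
6345864809999 411341319900

[15; 2,2,1,14,1,2,2,30] for √238; ℓ=8 ⇒ convergent index 7
i=0: a=15 ⇒ p=15, q=1
i=1: a=2 ⇒ p=31, q=2
…
i=4: a=14 ⇒ p=1589, q=103
i=5: a=1 ⇒ p=1697, q=110
i=6: a=2 ⇒ p=4983, q=323
i=7: a=2 ⇒ p=11663, q=756
→ (11663, 756).  Check: 11663²=136025569, 238·756²=136025568, difference 1.
k=2:  x_2 = 11663·11663+238·756·756 = 272051137,  y_2 = 11663·756+756·11663 = 17634456
k=3:  x_3 = 11663·272051137+238·756·17634456 = 6345864809999,  y_3 = 11663·17634456+756·272051137 = 411341319900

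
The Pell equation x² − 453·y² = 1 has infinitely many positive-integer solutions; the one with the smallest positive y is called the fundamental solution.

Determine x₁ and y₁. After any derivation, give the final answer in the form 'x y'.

d=453: √d = [21; 3,1,1,10,14,10,1,1,3,42] (ℓ=10, even), read p_9/q_9
step 0: (21, 1)  from 21·(1,0) + (0,1)
…
step 3: (149, 7)  from 1·(85,4) + (64,3)
…
step 6: (223565, 10504)  from 10·(22199,1043) + (1575,74)
…
step 8: (469329, 22051)  from 1·(245764,11547) + (223565,10504)
step 9: (1653751, 77700)  from 3·(469329,22051) + (245764,11547)
→ (1653751, 77700).  Check: 1653751²=2734892370001, 453·77700²=2734892370000, difference 1.

1653751 77700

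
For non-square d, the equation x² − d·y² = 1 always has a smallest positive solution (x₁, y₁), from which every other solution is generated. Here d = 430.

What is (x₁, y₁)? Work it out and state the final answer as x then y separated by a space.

2862251 138030

√430 → a₀=20, period (1,2,1,3,1,…,2,1,40); ℓ=14 even so k=13
step 0: (20, 1)  from 20·(1,0) + (0,1)
…
step 2: (62, 3)  from 2·(21,1) + (20,1)
…
step 4: (311, 15)  from 3·(83,4) + (62,3)
step 5: (394, 19)  from 1·(311,15) + (83,4)
…
step 7: (21794, 1051)  from 8·(2675,129) + (394,19)
step 8: (133439, 6435)  from 6·(21794,1051) + (2675,129)
step 9: (155233, 7486)  from 1·(133439,6435) + (21794,1051)
step 10: (599138, 28893)  from 3·(155233,7486) + (133439,6435)
step 11: (754371, 36379)  from 1·(599138,28893) + (155233,7486)
step 12: (2107880, 101651)  from 2·(754371,36379) + (599138,28893)
step 13: (2862251, 138030)  from 1·(2107880,101651) + (754371,36379)
fundamental: x₁=2862251, y₁=138030  (since 8192480787001 − 430·19052280900 = 1)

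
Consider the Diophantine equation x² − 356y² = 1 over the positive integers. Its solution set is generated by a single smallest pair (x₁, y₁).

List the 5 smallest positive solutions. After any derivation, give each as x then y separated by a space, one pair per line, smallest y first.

500001 26500
500002000001 26500053000
500003000004500001 26500106000079500
500004000010000008000001 26500159000265000106000
500005000017500025000012500001 26500212000556500530000132500

√356 → a₀=18, period (1,6,1,1,2,…,6,1,36); ℓ=14 even so k=13
step 0: (18, 1)  from 18·(1,0) + (0,1)
…
step 2: (132, 7)  from 6·(19,1) + (18,1)
step 3: (151, 8)  from 1·(132,7) + (19,1)
step 4: (283, 15)  from 1·(151,8) + (132,7)
…
step 8: (9717, 515)  from 1·(8717,462) + (1000,53)
step 9: (28151, 1492)  from 2·(9717,515) + (8717,462)
step 10: (37868, 2007)  from 1·(28151,1492) + (9717,515)
…
step 12: (433982, 23001)  from 6·(66019,3499) + (37868,2007)
step 13: (500001, 26500)  from 1·(433982,23001) + (66019,3499)
→ (500001, 26500).  Check: 500001²=250001000001, 356·26500²=250001000000, difference 1.
(500001+26500√356)^2 = 500002000001 + 26500053000√356
(500001+26500√356)^3 = 500003000004500001 + 26500106000079500√356
(500001+26500√356)^4 = 500004000010000008000001 + 26500159000265000106000√356
(500001+26500√356)^5 = 500005000017500025000012500001 + 26500212000556500530000132500√356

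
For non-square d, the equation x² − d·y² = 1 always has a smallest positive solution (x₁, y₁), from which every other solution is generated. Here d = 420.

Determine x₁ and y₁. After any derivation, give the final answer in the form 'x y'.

41 2

[20; 2,40] for √420; ℓ=2 ⇒ convergent index 1
step 0: (20, 1)  from 20·(1,0) + (0,1)
step 1: (41, 2)  from 2·(20,1) + (1,0)
→ (41, 2).  Check: 41²=1681, 420·2²=1680, difference 1.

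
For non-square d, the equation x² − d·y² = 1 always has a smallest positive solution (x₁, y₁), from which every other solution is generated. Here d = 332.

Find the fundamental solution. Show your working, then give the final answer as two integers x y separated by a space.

13447 738

d=332: √d = [18; 4,1,1,8,1,1,4,36] (ℓ=8, even), read p_7/q_7
step 0: (18, 1)  from 18·(1,0) + (0,1)
…
step 2: (91, 5)  from 1·(73,4) + (18,1)
step 3: (164, 9)  from 1·(91,5) + (73,4)
step 4: (1403, 77)  from 8·(164,9) + (91,5)
…
step 6: (2970, 163)  from 1·(1567,86) + (1403,77)
step 7: (13447, 738)  from 4·(2970,163) + (1567,86)
→ (13447, 738).  Check: 13447²=180821809, 332·738²=180821808, difference 1.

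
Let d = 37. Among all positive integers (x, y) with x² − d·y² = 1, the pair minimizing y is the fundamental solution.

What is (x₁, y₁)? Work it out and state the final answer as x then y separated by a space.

√37 → a₀=6, period (12); ℓ=1 odd so k=1
a_0=6:  p_0=6·1+0=6,  q_0=6·0+1=1
a_1=12:  p_1=12·6+1=73,  q_1=12·1+0=12
→ (73, 12).  Check: 73²=5329, 37·12²=5328, difference 1.

73 12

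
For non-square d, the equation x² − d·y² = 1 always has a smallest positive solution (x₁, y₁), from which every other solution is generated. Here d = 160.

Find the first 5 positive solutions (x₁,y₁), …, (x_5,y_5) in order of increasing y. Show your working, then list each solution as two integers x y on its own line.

721 57
1039681 82194
1499219281 118523691
2161873163521 170911080228
3117419602578001 246453659165085

√160 = [12; 1,1,1,5,1,1,1,24, …], period ℓ=8 (even) → k=7
a_0=12:  p_0=12·1+0=12,  q_0=12·0+1=1
…
a_6=1:  p_6=1·253+215=468,  q_6=1·20+17=37
a_7=1:  p_7=1·468+253=721,  q_7=1·37+20=57
→ (721, 57).  Check: 721²=519841, 160·57²=519840, difference 1.
(721+57√160)^2 = 1039681 + 82194√160
(721+57√160)^3 = 1499219281 + 118523691√160
(721+57√160)^4 = 2161873163521 + 170911080228√160
(721+57√160)^5 = 3117419602578001 + 246453659165085√160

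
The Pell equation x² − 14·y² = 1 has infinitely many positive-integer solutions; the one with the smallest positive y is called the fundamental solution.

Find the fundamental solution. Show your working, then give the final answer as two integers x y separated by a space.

√14 = [3; 1,2,1,6, …], period ℓ=4 (even) → k=3
step 0: (3, 1)  from 3·(1,0) + (0,1)
step 1: (4, 1)  from 1·(3,1) + (1,0)
step 2: (11, 3)  from 2·(4,1) + (3,1)
step 3: (15, 4)  from 1·(11,3) + (4,1)
fundamental: x₁=15, y₁=4  (since 225 − 14·16 = 1)

15 4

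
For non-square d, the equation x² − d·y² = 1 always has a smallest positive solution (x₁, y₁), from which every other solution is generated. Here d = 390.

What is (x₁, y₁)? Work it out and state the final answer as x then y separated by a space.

√390 → a₀=19, period (1,2,1,38); ℓ=4 even so k=3
i=0: a=19 ⇒ p=19, q=1
…
i=2: a=2 ⇒ p=59, q=3
i=3: a=1 ⇒ p=79, q=4
fundamental: x₁=79, y₁=4  (since 6241 − 390·16 = 1)

79 4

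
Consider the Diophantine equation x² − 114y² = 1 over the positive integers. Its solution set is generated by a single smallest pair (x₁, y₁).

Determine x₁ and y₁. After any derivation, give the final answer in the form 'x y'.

[10; 1,2,10,2,1,20] for √114; ℓ=6 ⇒ convergent index 5
a_0=10:  p_0=10·1+0=10,  q_0=10·0+1=1
…
a_2=2:  p_2=2·11+10=32,  q_2=2·1+1=3
a_3=10:  p_3=10·32+11=331,  q_3=10·3+1=31
a_4=2:  p_4=2·331+32=694,  q_4=2·31+3=65
a_5=1:  p_5=1·694+331=1025,  q_5=1·65+31=96
fundamental: x₁=1025, y₁=96  (since 1050625 − 114·9216 = 1)

1025 96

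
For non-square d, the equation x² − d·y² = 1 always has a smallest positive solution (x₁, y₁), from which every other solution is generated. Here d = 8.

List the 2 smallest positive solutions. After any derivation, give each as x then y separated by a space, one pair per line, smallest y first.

3 1
17 6

d=8: √d = [2; 1,4] (ℓ=2, even), read p_1/q_1
k=0  a_k=2  p_k/q_k = 2/1
k=1  a_k=1  p_k/q_k = 3/1
→ (3, 1).  Check: 3²=9, 8·1²=8, difference 1.
k=2:  x_2 = 3·3+8·1·1 = 17,  y_2 = 3·1+1·3 = 6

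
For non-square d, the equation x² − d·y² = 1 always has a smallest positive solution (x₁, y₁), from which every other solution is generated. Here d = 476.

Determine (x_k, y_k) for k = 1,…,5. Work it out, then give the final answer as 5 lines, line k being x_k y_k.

28799 1320
1658764801 76029360
95541534979199 4379139075960
5503001330073139201 252229652421114720
316961870514011136719999 14527923515772226566600

d=476: √d = [21; 1,4,2,10,2,4,1,42] (ℓ=8, even), read p_7/q_7
k=0  a_k=21  p_k/q_k = 21/1
…
k=2  a_k=4  p_k/q_k = 109/5
…
k=6  a_k=4  p_k/q_k = 23541/1079
k=7  a_k=1  p_k/q_k = 28799/1320
→ (28799, 1320).  Check: 28799²=829382401, 476·1320²=829382400, difference 1.
(x_2, y_2) = (28799·28799 + 476·1320·1320, 28799·1320 + 1320·28799) = (1658764801, 76029360)
(x_3, y_3) = (28799·1658764801 + 476·1320·76029360, 28799·76029360 + 1320·1658764801) = (95541534979199, 4379139075960)
(x_4, y_4) = (28799·95541534979199 + 476·1320·4379139075960, 28799·4379139075960 + 1320·95541534979199) = (5503001330073139201, 252229652421114720)
(x_5, y_5) = (28799·5503001330073139201 + 476·1320·252229652421114720, 28799·252229652421114720 + 1320·5503001330073139201) = (316961870514011136719999, 14527923515772226566600)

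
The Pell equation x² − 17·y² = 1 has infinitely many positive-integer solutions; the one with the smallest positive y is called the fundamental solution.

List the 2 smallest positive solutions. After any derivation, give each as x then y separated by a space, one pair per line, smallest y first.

√17 = [4; 8, …], period ℓ=1 (odd) → k=1
k=0  a_k=4  p_k/q_k = 4/1
k=1  a_k=8  p_k/q_k = 33/8
(x₁, y₁) = (33, 8);  33² − 17·8² = 1 ✓
(x_2, y_2) = (33·33 + 17·8·8, 33·8 + 8·33) = (2177, 528)

33 8
2177 528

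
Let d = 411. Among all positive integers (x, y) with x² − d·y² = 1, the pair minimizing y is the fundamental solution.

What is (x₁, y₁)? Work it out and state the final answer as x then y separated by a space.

√411 → a₀=20, period (3,1,1,1,19,1,1,1,3,40); ℓ=10 even so k=9
a_0=20:  p_0=20·1+0=20,  q_0=20·0+1=1
…
a_7=1:  p_7=1·4602+4379=8981,  q_7=1·227+216=443
a_8=1:  p_8=1·8981+4602=13583,  q_8=1·443+227=670
a_9=3:  p_9=3·13583+8981=49730,  q_9=3·670+443=2453
fundamental: x₁=49730, y₁=2453  (since 2473072900 − 411·6017209 = 1)

49730 2453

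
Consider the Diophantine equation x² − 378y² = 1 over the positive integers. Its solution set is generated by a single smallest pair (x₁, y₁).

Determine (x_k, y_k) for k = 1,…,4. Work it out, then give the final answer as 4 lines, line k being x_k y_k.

[19; 2,3,1,4,1,3,2,38] for √378; ℓ=8 ⇒ convergent index 7
k=0  a_k=19  p_k/q_k = 19/1
k=1  a_k=2  p_k/q_k = 39/2
k=2  a_k=3  p_k/q_k = 136/7
…
k=5  a_k=1  p_k/q_k = 1011/52
k=6  a_k=3  p_k/q_k = 3869/199
k=7  a_k=2  p_k/q_k = 8749/450
(x₁, y₁) = (8749, 450);  8749² − 378·450² = 1 ✓
(x_2, y_2) = (8749·8749 + 378·450·450, 8749·450 + 450·8749) = (153090001, 7874100)
(x_3, y_3) = (8749·153090001 + 378·450·7874100, 8749·7874100 + 450·153090001) = (2678768828749, 137781001350)
(x_4, y_4) = (8749·2678768828749 + 378·450·137781001350, 8749·137781001350 + 450·2678768828749) = (46873096812360001, 2410891953748200)

8749 450
153090001 7874100
2678768828749 137781001350
46873096812360001 2410891953748200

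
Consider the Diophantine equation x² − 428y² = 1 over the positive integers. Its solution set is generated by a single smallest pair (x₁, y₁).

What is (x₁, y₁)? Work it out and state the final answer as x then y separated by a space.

1850887 89466

[20; 1,2,4,1,5,10,5,1,4,2,1,40] for √428; ℓ=12 ⇒ convergent index 11
a_0=20:  p_0=20·1+0=20,  q_0=20·0+1=1
…
a_2=2:  p_2=2·21+20=62,  q_2=2·1+1=3
a_3=4:  p_3=4·62+21=269,  q_3=4·3+1=13
a_4=1:  p_4=1·269+62=331,  q_4=1·13+3=16
…
a_6=10:  p_6=10·1924+331=19571,  q_6=10·93+16=946
a_7=5:  p_7=5·19571+1924=99779,  q_7=5·946+93=4823
a_8=1:  p_8=1·99779+19571=119350,  q_8=1·4823+946=5769
a_9=4:  p_9=4·119350+99779=577179,  q_9=4·5769+4823=27899
a_10=2:  p_10=2·577179+119350=1273708,  q_10=2·27899+5769=61567
a_11=1:  p_11=1·1273708+577179=1850887,  q_11=1·61567+27899=89466
(x₁, y₁) = (1850887, 89466);  1850887² − 428·89466² = 1 ✓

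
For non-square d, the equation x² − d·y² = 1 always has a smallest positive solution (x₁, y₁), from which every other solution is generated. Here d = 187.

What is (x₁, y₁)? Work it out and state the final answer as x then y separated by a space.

1682 123

√187 → a₀=13, period (1,2,13,2,1,26); ℓ=6 even so k=5
i=0: a=13 ⇒ p=13, q=1
i=1: a=1 ⇒ p=14, q=1
…
i=3: a=13 ⇒ p=547, q=40
i=4: a=2 ⇒ p=1135, q=83
i=5: a=1 ⇒ p=1682, q=123
(x₁, y₁) = (1682, 123);  1682² − 187·123² = 1 ✓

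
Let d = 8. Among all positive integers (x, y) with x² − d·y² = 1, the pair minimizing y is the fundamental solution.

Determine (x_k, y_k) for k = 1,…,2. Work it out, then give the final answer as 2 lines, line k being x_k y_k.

3 1
17 6

√8 = [2; 1,4, …], period ℓ=2 (even) → k=1
a_0=2:  p_0=2·1+0=2,  q_0=2·0+1=1
a_1=1:  p_1=1·2+1=3,  q_1=1·1+0=1
→ (3, 1).  Check: 3²=9, 8·1²=8, difference 1.
(3+1√8)^2 = 17 + 6√8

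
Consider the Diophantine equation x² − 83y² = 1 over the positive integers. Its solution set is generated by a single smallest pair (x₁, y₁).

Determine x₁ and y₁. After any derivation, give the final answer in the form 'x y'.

d=83: √d = [9; 9,18] (ℓ=2, even), read p_1/q_1
a_0=9:  p_0=9·1+0=9,  q_0=9·0+1=1
a_1=9:  p_1=9·9+1=82,  q_1=9·1+0=9
(x₁, y₁) = (82, 9);  82² − 83·9² = 1 ✓

82 9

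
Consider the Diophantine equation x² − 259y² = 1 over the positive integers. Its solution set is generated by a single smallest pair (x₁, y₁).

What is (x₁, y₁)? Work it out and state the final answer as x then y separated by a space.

847225 52644

d=259: √d = [16; 10,1,2,3,4,3,2,1,10,32] (ℓ=10, even), read p_9/q_9
step 0: (16, 1)  from 16·(1,0) + (0,1)
step 1: (161, 10)  from 10·(16,1) + (1,0)
…
step 3: (515, 32)  from 2·(177,11) + (161,10)
…
step 5: (7403, 460)  from 4·(1722,107) + (515,32)
…
step 7: (55265, 3434)  from 2·(23931,1487) + (7403,460)
step 8: (79196, 4921)  from 1·(55265,3434) + (23931,1487)
step 9: (847225, 52644)  from 10·(79196,4921) + (55265,3434)
→ (847225, 52644).  Check: 847225²=717790200625, 259·52644²=717790200624, difference 1.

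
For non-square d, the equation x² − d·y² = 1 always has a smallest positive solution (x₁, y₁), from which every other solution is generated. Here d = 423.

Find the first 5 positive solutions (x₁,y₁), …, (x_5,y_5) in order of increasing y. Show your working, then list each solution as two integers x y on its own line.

4607 224
42448897 2063936
391124132351 19017106080
3603817713033217 175223613357184
33205576016763929087 1614510354455987296

√423 = [20; 1,1,3,4,3,1,1,40, …], period ℓ=8 (even) → k=7
i=0: a=20 ⇒ p=20, q=1
i=1: a=1 ⇒ p=21, q=1
…
i=4: a=4 ⇒ p=617, q=30
…
i=6: a=1 ⇒ p=2612, q=127
i=7: a=1 ⇒ p=4607, q=224
(x₁, y₁) = (4607, 224);  4607² − 423·224² = 1 ✓
(x_2, y_2) = (4607·4607 + 423·224·224, 4607·224 + 224·4607) = (42448897, 2063936)
(x_3, y_3) = (4607·42448897 + 423·224·2063936, 4607·2063936 + 224·42448897) = (391124132351, 19017106080)
(x_4, y_4) = (4607·391124132351 + 423·224·19017106080, 4607·19017106080 + 224·391124132351) = (3603817713033217, 175223613357184)
(x_5, y_5) = (4607·3603817713033217 + 423·224·175223613357184, 4607·175223613357184 + 224·3603817713033217) = (33205576016763929087, 1614510354455987296)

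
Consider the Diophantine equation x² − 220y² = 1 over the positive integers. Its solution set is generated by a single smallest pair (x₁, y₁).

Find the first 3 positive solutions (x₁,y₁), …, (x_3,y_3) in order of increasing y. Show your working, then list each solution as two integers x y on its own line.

89 6
15841 1068
2819609 190098

√220 → a₀=14, period (1,4,1,28); ℓ=4 even so k=3
i=0: a=14 ⇒ p=14, q=1
…
i=2: a=4 ⇒ p=74, q=5
i=3: a=1 ⇒ p=89, q=6
fundamental: x₁=89, y₁=6  (since 7921 − 220·36 = 1)
(89+6√220)^2 = 15841 + 1068√220
(89+6√220)^3 = 2819609 + 190098√220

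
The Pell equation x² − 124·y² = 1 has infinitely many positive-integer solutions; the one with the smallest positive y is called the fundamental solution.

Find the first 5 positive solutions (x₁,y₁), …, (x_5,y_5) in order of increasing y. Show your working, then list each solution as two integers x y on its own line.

√124 = [11; 7,2,1,1,1,…,2,7,22, …], period ℓ=16 (even) → k=15
i=0: a=11 ⇒ p=11, q=1
…
i=3: a=1 ⇒ p=245, q=22
i=4: a=1 ⇒ p=412, q=37
i=5: a=1 ⇒ p=657, q=59
i=6: a=3 ⇒ p=2383, q=214
…
i=8: a=4 ⇒ p=14543, q=1306
i=9: a=1 ⇒ p=17583, q=1579
…
i=14: a=2 ⇒ p=626251, q=56239
i=15: a=7 ⇒ p=4620799, q=414960
→ (4620799, 414960).  Check: 4620799²=21351783398401, 124·414960²=21351783398400, difference 1.
k=2:  x_2 = 4620799·4620799+124·414960·414960 = 42703566796801,  y_2 = 4620799·414960+414960·4620799 = 3834893506080
k=3:  x_3 = 4620799·42703566796801+124·414960·3834893506080 = 394649197502177907199,  y_3 = 4620799·3834893506080+414960·42703566796801 = 35440544156001500880
k=4:  x_4 = 4620799·394649197502177907199+124·414960·35440544156001500880 = 3647189234337689639247667201,  y_4 = 4620799·35440544156001500880+414960·394649197502177907199 = 327527261991011323636100160
k=5:  x_5 = 4620799·3647189234337689639247667201+124·414960·327527261991011323636100160 = 33705856733676329245494460531519999,  y_5 = 4620799·327527261991011323636100160+414960·3647189234337689639247667201 = 3026875289361570825948579964954800

4620799 414960
42703566796801 3834893506080
394649197502177907199 35440544156001500880
3647189234337689639247667201 327527261991011323636100160
33705856733676329245494460531519999 3026875289361570825948579964954800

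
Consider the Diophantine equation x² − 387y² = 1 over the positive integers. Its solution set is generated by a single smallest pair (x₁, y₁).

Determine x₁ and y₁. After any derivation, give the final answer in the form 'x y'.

d=387: √d = [19; 1,2,19,2,1,38] (ℓ=6, even), read p_5/q_5
k=0  a_k=19  p_k/q_k = 19/1
k=1  a_k=1  p_k/q_k = 20/1
…
k=3  a_k=19  p_k/q_k = 1141/58
k=4  a_k=2  p_k/q_k = 2341/119
k=5  a_k=1  p_k/q_k = 3482/177
(x₁, y₁) = (3482, 177);  3482² − 387·177² = 1 ✓

3482 177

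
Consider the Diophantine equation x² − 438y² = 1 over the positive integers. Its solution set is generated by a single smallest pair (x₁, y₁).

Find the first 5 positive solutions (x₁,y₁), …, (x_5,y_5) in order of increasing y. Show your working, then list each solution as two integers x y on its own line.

293 14
171697 8204
100614149 4807530
58959719617 2817204376
34550295081413 1650876956806

√438 → a₀=20, period (1,12,1,40); ℓ=4 even so k=3
i=0: a=20 ⇒ p=20, q=1
i=1: a=1 ⇒ p=21, q=1
i=2: a=12 ⇒ p=272, q=13
i=3: a=1 ⇒ p=293, q=14
→ (293, 14).  Check: 293²=85849, 438·14²=85848, difference 1.
(293+14√438)^2 = 171697 + 8204√438
(293+14√438)^3 = 100614149 + 4807530√438
(293+14√438)^4 = 58959719617 + 2817204376√438
(293+14√438)^5 = 34550295081413 + 1650876956806√438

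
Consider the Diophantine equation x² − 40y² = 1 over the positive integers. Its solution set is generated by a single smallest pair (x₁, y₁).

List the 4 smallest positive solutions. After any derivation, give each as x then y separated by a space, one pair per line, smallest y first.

√40 → a₀=6, period (3,12); ℓ=2 even so k=1
a_0=6:  p_0=6·1+0=6,  q_0=6·0+1=1
a_1=3:  p_1=3·6+1=19,  q_1=3·1+0=3
(x₁, y₁) = (19, 3);  19² − 40·3² = 1 ✓
k=2:  x_2 = 19·19+40·3·3 = 721,  y_2 = 19·3+3·19 = 114
k=3:  x_3 = 19·721+40·3·114 = 27379,  y_3 = 19·114+3·721 = 4329
k=4:  x_4 = 19·27379+40·3·4329 = 1039681,  y_4 = 19·4329+3·27379 = 164388

19 3
721 114
27379 4329
1039681 164388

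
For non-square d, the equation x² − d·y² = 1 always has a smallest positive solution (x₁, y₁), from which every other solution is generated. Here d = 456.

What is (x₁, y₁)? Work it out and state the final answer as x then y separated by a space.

1025 48

√456 = [21; 2,1,4,1,2,42, …], period ℓ=6 (even) → k=5
k=0  a_k=21  p_k/q_k = 21/1
…
k=4  a_k=1  p_k/q_k = 363/17
k=5  a_k=2  p_k/q_k = 1025/48
fundamental: x₁=1025, y₁=48  (since 1050625 − 456·2304 = 1)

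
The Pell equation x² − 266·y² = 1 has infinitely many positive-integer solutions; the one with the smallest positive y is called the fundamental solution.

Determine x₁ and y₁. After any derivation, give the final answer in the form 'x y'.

[16; 3,4,3,32] for √266; ℓ=4 ⇒ convergent index 3
i=0: a=16 ⇒ p=16, q=1
i=1: a=3 ⇒ p=49, q=3
i=2: a=4 ⇒ p=212, q=13
i=3: a=3 ⇒ p=685, q=42
→ (685, 42).  Check: 685²=469225, 266·42²=469224, difference 1.

685 42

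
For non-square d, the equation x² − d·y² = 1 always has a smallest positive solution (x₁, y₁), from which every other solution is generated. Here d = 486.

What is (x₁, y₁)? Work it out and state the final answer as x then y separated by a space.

d=486: √d = [22; 22,44] (ℓ=2, even), read p_1/q_1
step 0: (22, 1)  from 22·(1,0) + (0,1)
step 1: (485, 22)  from 22·(22,1) + (1,0)
→ (485, 22).  Check: 485²=235225, 486·22²=235224, difference 1.

485 22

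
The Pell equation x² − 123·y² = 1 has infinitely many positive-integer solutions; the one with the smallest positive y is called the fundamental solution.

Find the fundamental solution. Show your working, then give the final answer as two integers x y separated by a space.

122 11

d=123: √d = [11; 11,22] (ℓ=2, even), read p_1/q_1
step 0: (11, 1)  from 11·(1,0) + (0,1)
step 1: (122, 11)  from 11·(11,1) + (1,0)
fundamental: x₁=122, y₁=11  (since 14884 − 123·121 = 1)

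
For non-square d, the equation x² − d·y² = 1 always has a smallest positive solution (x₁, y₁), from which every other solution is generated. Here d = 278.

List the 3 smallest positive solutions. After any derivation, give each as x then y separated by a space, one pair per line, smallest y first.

d=278: √d = [16; 1,2,16,2,1,32] (ℓ=6, even), read p_5/q_5
step 0: (16, 1)  from 16·(1,0) + (0,1)
…
step 2: (50, 3)  from 2·(17,1) + (16,1)
step 3: (817, 49)  from 16·(50,3) + (17,1)
step 4: (1684, 101)  from 2·(817,49) + (50,3)
step 5: (2501, 150)  from 1·(1684,101) + (817,49)
(x₁, y₁) = (2501, 150);  2501² − 278·150² = 1 ✓
n=2: (2501,150)∘(2501,150) = (2501·2501+278·150·150, 2501·150+150·2501) = (12510001,750300)
n=3: (12510001,750300)∘(2501,150) = (2501·12510001+278·150·750300, 2501·750300+150·12510001) = (62575022501,3753000450)

2501 150
12510001 750300
62575022501 3753000450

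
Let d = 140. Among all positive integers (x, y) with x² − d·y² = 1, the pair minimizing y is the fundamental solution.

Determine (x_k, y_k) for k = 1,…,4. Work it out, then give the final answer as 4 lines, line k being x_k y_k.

√140 → a₀=11, period (1,4,1,22); ℓ=4 even so k=3
k=0  a_k=11  p_k/q_k = 11/1
…
k=2  a_k=4  p_k/q_k = 59/5
k=3  a_k=1  p_k/q_k = 71/6
→ (71, 6).  Check: 71²=5041, 140·6²=5040, difference 1.
n=2: (71,6)∘(71,6) = (71·71+140·6·6, 71·6+6·71) = (10081,852)
n=3: (10081,852)∘(71,6) = (71·10081+140·6·852, 71·852+6·10081) = (1431431,120978)
n=4: (1431431,120978)∘(71,6) = (71·1431431+140·6·120978, 71·120978+6·1431431) = (203253121,17178024)

71 6
10081 852
1431431 120978
203253121 17178024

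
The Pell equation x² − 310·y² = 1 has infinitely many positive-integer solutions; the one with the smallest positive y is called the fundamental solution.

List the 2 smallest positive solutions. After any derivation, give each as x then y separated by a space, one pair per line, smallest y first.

[17; 1,1,1,1,5,…,1,1,34] for √310; ℓ=16 ⇒ convergent index 15
a_0=17:  p_0=17·1+0=17,  q_0=17·0+1=1
a_1=1:  p_1=1·17+1=18,  q_1=1·1+0=1
a_2=1:  p_2=1·18+17=35,  q_2=1·1+1=2
a_3=1:  p_3=1·35+18=53,  q_3=1·2+1=3
a_4=1:  p_4=1·53+35=88,  q_4=1·3+2=5
a_5=5:  p_5=5·88+53=493,  q_5=5·5+3=28
a_6=3:  p_6=3·493+88=1567,  q_6=3·28+5=89
a_7=1:  p_7=1·1567+493=2060,  q_7=1·89+28=117
a_8=2:  p_8=2·2060+1567=5687,  q_8=2·117+89=323
a_9=1:  p_9=1·5687+2060=7747,  q_9=1·323+117=440
a_10=3:  p_10=3·7747+5687=28928,  q_10=3·440+323=1643
…
a_12=1:  p_12=1·152387+28928=181315,  q_12=1·8655+1643=10298
…
a_14=1:  p_14=1·333702+181315=515017,  q_14=1·18953+10298=29251
a_15=1:  p_15=1·515017+333702=848719,  q_15=1·29251+18953=48204
fundamental: x₁=848719, y₁=48204  (since 720323940961 − 310·2323625616 = 1)
(848719+48204√310)^2 = 1440647881921 + 81823301352√310

848719 48204
1440647881921 81823301352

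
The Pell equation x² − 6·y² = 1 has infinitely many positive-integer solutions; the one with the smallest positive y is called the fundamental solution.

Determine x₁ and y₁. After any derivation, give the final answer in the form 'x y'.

5 2

√6 → a₀=2, period (2,4); ℓ=2 even so k=1
k=0  a_k=2  p_k/q_k = 2/1
k=1  a_k=2  p_k/q_k = 5/2
fundamental: x₁=5, y₁=2  (since 25 − 6·4 = 1)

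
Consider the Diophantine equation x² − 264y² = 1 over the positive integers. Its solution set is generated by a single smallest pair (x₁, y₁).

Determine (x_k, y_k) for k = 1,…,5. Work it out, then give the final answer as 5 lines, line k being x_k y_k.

65 4
8449 520
1098305 67596
142771201 8786960
18559157825 1142237204

d=264: √d = [16; 4,32] (ℓ=2, even), read p_1/q_1
a_0=16:  p_0=16·1+0=16,  q_0=16·0+1=1
a_1=4:  p_1=4·16+1=65,  q_1=4·1+0=4
fundamental: x₁=65, y₁=4  (since 4225 − 264·16 = 1)
(65+4√264)^2 = 8449 + 520√264
(65+4√264)^3 = 1098305 + 67596√264
(65+4√264)^4 = 142771201 + 8786960√264
(65+4√264)^5 = 18559157825 + 1142237204√264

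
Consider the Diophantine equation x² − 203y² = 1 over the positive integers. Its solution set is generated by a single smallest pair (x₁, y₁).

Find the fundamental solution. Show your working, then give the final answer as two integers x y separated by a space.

57 4

d=203: √d = [14; 4,28] (ℓ=2, even), read p_1/q_1
i=0: a=14 ⇒ p=14, q=1
i=1: a=4 ⇒ p=57, q=4
(x₁, y₁) = (57, 4);  57² − 203·4² = 1 ✓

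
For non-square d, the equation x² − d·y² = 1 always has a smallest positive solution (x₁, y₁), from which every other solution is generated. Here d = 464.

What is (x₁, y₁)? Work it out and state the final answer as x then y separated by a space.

9801 455

√464 → a₀=21, period (1,1,5,1,1,1,5,1,1,42); ℓ=10 even so k=9
step 0: (21, 1)  from 21·(1,0) + (0,1)
step 1: (22, 1)  from 1·(21,1) + (1,0)
step 2: (43, 2)  from 1·(22,1) + (21,1)
step 3: (237, 11)  from 5·(43,2) + (22,1)
step 4: (280, 13)  from 1·(237,11) + (43,2)
step 5: (517, 24)  from 1·(280,13) + (237,11)
…
step 7: (4502, 209)  from 5·(797,37) + (517,24)
step 8: (5299, 246)  from 1·(4502,209) + (797,37)
step 9: (9801, 455)  from 1·(5299,246) + (4502,209)
(x₁, y₁) = (9801, 455);  9801² − 464·455² = 1 ✓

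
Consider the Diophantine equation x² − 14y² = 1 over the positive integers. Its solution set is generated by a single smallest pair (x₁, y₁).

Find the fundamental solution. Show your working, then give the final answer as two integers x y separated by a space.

15 4

[3; 1,2,1,6] for √14; ℓ=4 ⇒ convergent index 3
step 0: (3, 1)  from 3·(1,0) + (0,1)
step 1: (4, 1)  from 1·(3,1) + (1,0)
step 2: (11, 3)  from 2·(4,1) + (3,1)
step 3: (15, 4)  from 1·(11,3) + (4,1)
→ (15, 4).  Check: 15²=225, 14·4²=224, difference 1.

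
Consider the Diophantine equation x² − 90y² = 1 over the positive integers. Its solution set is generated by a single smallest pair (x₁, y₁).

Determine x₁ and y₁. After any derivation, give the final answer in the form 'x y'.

19 2

√90 → a₀=9, period (2,18); ℓ=2 even so k=1
a_0=9:  p_0=9·1+0=9,  q_0=9·0+1=1
a_1=2:  p_1=2·9+1=19,  q_1=2·1+0=2
fundamental: x₁=19, y₁=2  (since 361 − 90·4 = 1)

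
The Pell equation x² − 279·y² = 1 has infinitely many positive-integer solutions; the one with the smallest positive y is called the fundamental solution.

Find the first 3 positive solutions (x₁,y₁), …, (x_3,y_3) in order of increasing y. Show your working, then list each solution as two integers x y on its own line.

1520 91
4620799 276640
14047227440 840985509

[16; 1,2,2,1,2,2,1,32] for √279; ℓ=8 ⇒ convergent index 7
k=0  a_k=16  p_k/q_k = 16/1
k=1  a_k=1  p_k/q_k = 17/1
k=2  a_k=2  p_k/q_k = 50/3
…
k=6  a_k=2  p_k/q_k = 1069/64
k=7  a_k=1  p_k/q_k = 1520/91
fundamental: x₁=1520, y₁=91  (since 2310400 − 279·8281 = 1)
(1520+91√279)^2 = 4620799 + 276640√279
(1520+91√279)^3 = 14047227440 + 840985509√279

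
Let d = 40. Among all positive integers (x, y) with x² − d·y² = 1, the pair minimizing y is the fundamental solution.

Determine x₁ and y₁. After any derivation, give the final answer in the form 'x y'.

19 3

√40 = [6; 3,12, …], period ℓ=2 (even) → k=1
i=0: a=6 ⇒ p=6, q=1
i=1: a=3 ⇒ p=19, q=3
fundamental: x₁=19, y₁=3  (since 361 − 40·9 = 1)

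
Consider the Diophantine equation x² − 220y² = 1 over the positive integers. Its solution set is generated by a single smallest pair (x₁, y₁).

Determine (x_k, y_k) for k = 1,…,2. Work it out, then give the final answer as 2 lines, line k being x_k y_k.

89 6
15841 1068

√220 = [14; 1,4,1,28, …], period ℓ=4 (even) → k=3
k=0  a_k=14  p_k/q_k = 14/1
…
k=2  a_k=4  p_k/q_k = 74/5
k=3  a_k=1  p_k/q_k = 89/6
→ (89, 6).  Check: 89²=7921, 220·6²=7920, difference 1.
(x_2, y_2) = (89·89 + 220·6·6, 89·6 + 6·89) = (15841, 1068)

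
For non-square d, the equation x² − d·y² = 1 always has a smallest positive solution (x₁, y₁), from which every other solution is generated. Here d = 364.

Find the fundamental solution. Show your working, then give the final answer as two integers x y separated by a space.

4954951 259710

d=364: √d = [19; 12,1,2,3,1,8,1,3,2,1,12,38] (ℓ=12, even), read p_11/q_11
i=0: a=19 ⇒ p=19, q=1
…
i=6: a=8 ⇒ p=27607, q=1447
i=7: a=1 ⇒ p=30755, q=1612
…
i=10: a=1 ⇒ p=390371, q=20461
i=11: a=12 ⇒ p=4954951, q=259710
(x₁, y₁) = (4954951, 259710);  4954951² − 364·259710² = 1 ✓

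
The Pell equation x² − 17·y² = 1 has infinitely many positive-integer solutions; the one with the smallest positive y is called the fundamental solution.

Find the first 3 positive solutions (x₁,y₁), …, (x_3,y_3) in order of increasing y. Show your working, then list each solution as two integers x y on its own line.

33 8
2177 528
143649 34840

[4; 8] for √17; ℓ=1 ⇒ convergent index 1
k=0  a_k=4  p_k/q_k = 4/1
k=1  a_k=8  p_k/q_k = 33/8
(x₁, y₁) = (33, 8);  33² − 17·8² = 1 ✓
n=2: (33,8)∘(33,8) = (33·33+17·8·8, 33·8+8·33) = (2177,528)
n=3: (2177,528)∘(33,8) = (33·2177+17·8·528, 33·528+8·2177) = (143649,34840)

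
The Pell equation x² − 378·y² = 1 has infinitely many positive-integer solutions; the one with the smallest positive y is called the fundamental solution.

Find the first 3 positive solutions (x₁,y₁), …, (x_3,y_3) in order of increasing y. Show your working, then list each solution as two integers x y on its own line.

8749 450
153090001 7874100
2678768828749 137781001350

[19; 2,3,1,4,1,3,2,38] for √378; ℓ=8 ⇒ convergent index 7
a_0=19:  p_0=19·1+0=19,  q_0=19·0+1=1
…
a_2=3:  p_2=3·39+19=136,  q_2=3·2+1=7
a_3=1:  p_3=1·136+39=175,  q_3=1·7+2=9
…
a_5=1:  p_5=1·836+175=1011,  q_5=1·43+9=52
a_6=3:  p_6=3·1011+836=3869,  q_6=3·52+43=199
a_7=2:  p_7=2·3869+1011=8749,  q_7=2·199+52=450
(x₁, y₁) = (8749, 450);  8749² − 378·450² = 1 ✓
k=2:  x_2 = 8749·8749+378·450·450 = 153090001,  y_2 = 8749·450+450·8749 = 7874100
k=3:  x_3 = 8749·153090001+378·450·7874100 = 2678768828749,  y_3 = 8749·7874100+450·153090001 = 137781001350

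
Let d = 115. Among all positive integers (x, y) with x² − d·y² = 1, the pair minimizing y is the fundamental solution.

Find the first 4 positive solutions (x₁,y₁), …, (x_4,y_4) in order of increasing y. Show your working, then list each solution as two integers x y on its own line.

1126 105
2535751 236460
5710510126 532507815
12860066268001 1199207362920

√115 → a₀=10, period (1,2,1,1,1,1,1,2,1,20); ℓ=10 even so k=9
a_0=10:  p_0=10·1+0=10,  q_0=10·0+1=1
a_1=1:  p_1=1·10+1=11,  q_1=1·1+0=1
a_2=2:  p_2=2·11+10=32,  q_2=2·1+1=3
a_3=1:  p_3=1·32+11=43,  q_3=1·3+1=4
a_4=1:  p_4=1·43+32=75,  q_4=1·4+3=7
a_5=1:  p_5=1·75+43=118,  q_5=1·7+4=11
a_6=1:  p_6=1·118+75=193,  q_6=1·11+7=18
…
a_8=2:  p_8=2·311+193=815,  q_8=2·29+18=76
a_9=1:  p_9=1·815+311=1126,  q_9=1·76+29=105
fundamental: x₁=1126, y₁=105  (since 1267876 − 115·11025 = 1)
k=2:  x_2 = 1126·1126+115·105·105 = 2535751,  y_2 = 1126·105+105·1126 = 236460
k=3:  x_3 = 1126·2535751+115·105·236460 = 5710510126,  y_3 = 1126·236460+105·2535751 = 532507815
k=4:  x_4 = 1126·5710510126+115·105·532507815 = 12860066268001,  y_4 = 1126·532507815+105·5710510126 = 1199207362920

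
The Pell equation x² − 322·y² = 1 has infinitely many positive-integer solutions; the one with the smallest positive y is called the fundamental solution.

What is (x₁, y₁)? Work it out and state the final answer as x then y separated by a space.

323 18

√322 → a₀=17, period (1,16,1,34); ℓ=4 even so k=3
i=0: a=17 ⇒ p=17, q=1
…
i=2: a=16 ⇒ p=305, q=17
i=3: a=1 ⇒ p=323, q=18
fundamental: x₁=323, y₁=18  (since 104329 − 322·324 = 1)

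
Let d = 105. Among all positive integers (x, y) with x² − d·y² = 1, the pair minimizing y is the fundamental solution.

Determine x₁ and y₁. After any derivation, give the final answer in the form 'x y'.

41 4

√105 → a₀=10, period (4,20); ℓ=2 even so k=1
k=0  a_k=10  p_k/q_k = 10/1
k=1  a_k=4  p_k/q_k = 41/4
(x₁, y₁) = (41, 4);  41² − 105·4² = 1 ✓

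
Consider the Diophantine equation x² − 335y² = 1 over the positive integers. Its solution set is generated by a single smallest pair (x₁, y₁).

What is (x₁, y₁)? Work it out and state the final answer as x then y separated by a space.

604 33

√335 → a₀=18, period (3,3,3,36); ℓ=4 even so k=3
i=0: a=18 ⇒ p=18, q=1
…
i=2: a=3 ⇒ p=183, q=10
i=3: a=3 ⇒ p=604, q=33
fundamental: x₁=604, y₁=33  (since 364816 − 335·1089 = 1)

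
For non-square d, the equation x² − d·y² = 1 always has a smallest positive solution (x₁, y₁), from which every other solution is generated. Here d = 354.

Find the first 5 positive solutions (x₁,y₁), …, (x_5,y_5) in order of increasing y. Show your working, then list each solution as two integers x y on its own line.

d=354: √d = [18; 1,4,2,2,18,2,2,4,1,36] (ℓ=10, even), read p_9/q_9
a_0=18:  p_0=18·1+0=18,  q_0=18·0+1=1
…
a_3=2:  p_3=2·94+19=207,  q_3=2·5+1=11
…
a_7=2:  p_7=2·19210+9351=47771,  q_7=2·1021+497=2539
a_8=4:  p_8=4·47771+19210=210294,  q_8=4·2539+1021=11177
a_9=1:  p_9=1·210294+47771=258065,  q_9=1·11177+2539=13716
→ (258065, 13716).  Check: 258065²=66597544225, 354·13716²=66597544224, difference 1.
k=2:  x_2 = 258065·258065+354·13716·13716 = 133195088449,  y_2 = 258065·13716+13716·258065 = 7079239080
k=3:  x_3 = 258065·133195088449+354·13716·7079239080 = 68745981000924305,  y_3 = 258065·7079239080+13716·133195088449 = 3653807666346684
k=4:  x_4 = 258065·68745981000924305+354·13716·3653807666346684 = 35481863173873866451201,  y_4 = 258065·3653807666346684+13716·68745981000924305 = 1885839750824434773840
k=5:  x_5 = 258065·35481863173873866451201+354·13716·1885839750824434773840 = 18313254039862772710457447825,  y_5 = 258065·1885839750824434773840+13716·35481863173873866451201 = 973338470589361712155692516

258065 13716
133195088449 7079239080
68745981000924305 3653807666346684
35481863173873866451201 1885839750824434773840
18313254039862772710457447825 973338470589361712155692516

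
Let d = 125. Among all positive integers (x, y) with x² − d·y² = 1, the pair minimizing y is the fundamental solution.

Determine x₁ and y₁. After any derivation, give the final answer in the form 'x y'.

930249 83204

√125 = [11; 5,1,1,5,22, …], period ℓ=5 (odd) → k=9
a_0=11:  p_0=11·1+0=11,  q_0=11·0+1=1
a_1=5:  p_1=5·11+1=56,  q_1=5·1+0=5
…
a_8=1:  p_8=1·91444+76317=167761,  q_8=1·8179+6826=15005
a_9=5:  p_9=5·167761+91444=930249,  q_9=5·15005+8179=83204
(x₁, y₁) = (930249, 83204);  930249² − 125·83204² = 1 ✓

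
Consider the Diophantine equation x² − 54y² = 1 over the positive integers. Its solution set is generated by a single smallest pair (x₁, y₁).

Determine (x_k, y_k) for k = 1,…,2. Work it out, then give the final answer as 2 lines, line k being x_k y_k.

√54 → a₀=7, period (2,1,6,1,2,14); ℓ=6 even so k=5
k=0  a_k=7  p_k/q_k = 7/1
…
k=3  a_k=6  p_k/q_k = 147/20
k=4  a_k=1  p_k/q_k = 169/23
k=5  a_k=2  p_k/q_k = 485/66
→ (485, 66).  Check: 485²=235225, 54·66²=235224, difference 1.
(x_2, y_2) = (485·485 + 54·66·66, 485·66 + 66·485) = (470449, 64020)

485 66
470449 64020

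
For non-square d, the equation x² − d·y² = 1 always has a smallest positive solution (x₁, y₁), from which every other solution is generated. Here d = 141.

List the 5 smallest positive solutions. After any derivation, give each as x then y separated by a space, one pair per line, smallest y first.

√141 → a₀=11, period (1,6,1,22); ℓ=4 even so k=3
i=0: a=11 ⇒ p=11, q=1
i=1: a=1 ⇒ p=12, q=1
i=2: a=6 ⇒ p=83, q=7
i=3: a=1 ⇒ p=95, q=8
fundamental: x₁=95, y₁=8  (since 9025 − 141·64 = 1)
k=2:  x_2 = 95·95+141·8·8 = 18049,  y_2 = 95·8+8·95 = 1520
k=3:  x_3 = 95·18049+141·8·1520 = 3429215,  y_3 = 95·1520+8·18049 = 288792
k=4:  x_4 = 95·3429215+141·8·288792 = 651532801,  y_4 = 95·288792+8·3429215 = 54868960
k=5:  x_5 = 95·651532801+141·8·54868960 = 123787802975,  y_5 = 95·54868960+8·651532801 = 10424813608

95 8
18049 1520
3429215 288792
651532801 54868960
123787802975 10424813608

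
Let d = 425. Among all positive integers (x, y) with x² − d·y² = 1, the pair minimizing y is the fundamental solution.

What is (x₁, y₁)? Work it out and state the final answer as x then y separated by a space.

143649 6968

√425 → a₀=20, period (1,1,1,1,1,1,40); ℓ=7 odd so k=13
a_0=20:  p_0=20·1+0=20,  q_0=20·0+1=1
…
a_2=1:  p_2=1·21+20=41,  q_2=1·1+1=2
a_3=1:  p_3=1·41+21=62,  q_3=1·2+1=3
…
a_5=1:  p_5=1·103+62=165,  q_5=1·5+3=8
a_6=1:  p_6=1·165+103=268,  q_6=1·8+5=13
a_7=40:  p_7=40·268+165=10885,  q_7=40·13+8=528
…
a_9=1:  p_9=1·11153+10885=22038,  q_9=1·541+528=1069
…
a_12=1:  p_12=1·55229+33191=88420,  q_12=1·2679+1610=4289
a_13=1:  p_13=1·88420+55229=143649,  q_13=1·4289+2679=6968
(x₁, y₁) = (143649, 6968);  143649² − 425·6968² = 1 ✓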